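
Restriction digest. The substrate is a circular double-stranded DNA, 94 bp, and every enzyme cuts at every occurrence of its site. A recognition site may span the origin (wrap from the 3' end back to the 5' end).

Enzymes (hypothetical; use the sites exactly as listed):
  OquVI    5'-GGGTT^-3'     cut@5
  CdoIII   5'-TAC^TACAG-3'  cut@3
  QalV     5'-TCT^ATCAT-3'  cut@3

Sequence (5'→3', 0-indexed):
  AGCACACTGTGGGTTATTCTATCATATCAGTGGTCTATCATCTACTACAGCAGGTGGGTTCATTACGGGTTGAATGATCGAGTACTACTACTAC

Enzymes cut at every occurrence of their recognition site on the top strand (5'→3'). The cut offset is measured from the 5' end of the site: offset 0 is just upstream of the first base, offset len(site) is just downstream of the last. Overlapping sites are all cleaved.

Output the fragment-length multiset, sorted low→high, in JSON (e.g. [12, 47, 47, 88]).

Site scan:
  OquVI GGGTT/5: at [10, 55, 66] ⇒ [15, 60, 71]
  CdoIII TACTACAG/3: at [42, 88] ⇒ [45, 91]
  QalV TCTATCAT/3: at [17, 33] ⇒ [20, 36]

All cut coordinates (distinct, sorted): [15, 20, 36, 45, 60, 71, 91]

Fragments:
  15→20: 5 bp
  20→36: 16 bp
  36→45: 9 bp
  45→60: 15 bp
  60→71: 11 bp
  71→91: 20 bp
  91→15 (wrap): 94-91+15 = 18 bp

[5,9,11,15,16,18,20]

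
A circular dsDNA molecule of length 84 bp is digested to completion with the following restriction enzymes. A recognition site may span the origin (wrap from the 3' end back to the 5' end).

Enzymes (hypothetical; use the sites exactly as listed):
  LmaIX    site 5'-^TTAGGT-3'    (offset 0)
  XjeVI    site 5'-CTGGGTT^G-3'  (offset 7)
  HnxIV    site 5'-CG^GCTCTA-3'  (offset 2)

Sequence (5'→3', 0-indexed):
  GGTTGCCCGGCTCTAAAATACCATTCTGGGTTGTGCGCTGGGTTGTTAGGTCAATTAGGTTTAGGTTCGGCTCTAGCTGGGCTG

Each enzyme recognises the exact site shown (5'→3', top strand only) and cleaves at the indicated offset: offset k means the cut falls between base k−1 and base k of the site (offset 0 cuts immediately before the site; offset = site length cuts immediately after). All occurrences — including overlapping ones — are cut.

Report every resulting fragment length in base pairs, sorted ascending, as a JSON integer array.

Scan for sites:
  LmaIX (TTAGGT, off=0): starts [45, 54, 60] → cuts [45, 54, 60]
  XjeVI (CTGGGTTG, off=7): starts [25, 37, 81] → cuts [4, 32, 44]
  HnxIV (CGGCTCTA, off=2): starts [7, 67] → cuts [9, 69]

Pooled cuts: [4, 9, 32, 44, 45, 54, 60, 69]

Fragment lengths:
  4→9: 5 bp
  9→32: 23 bp
  32→44: 12 bp
  44→45: 1 bp
  45→54: 9 bp
  54→60: 6 bp
  60→69: 9 bp
  69→4 (wrap): 84-69+4 = 19 bp

[1,5,6,9,9,12,19,23]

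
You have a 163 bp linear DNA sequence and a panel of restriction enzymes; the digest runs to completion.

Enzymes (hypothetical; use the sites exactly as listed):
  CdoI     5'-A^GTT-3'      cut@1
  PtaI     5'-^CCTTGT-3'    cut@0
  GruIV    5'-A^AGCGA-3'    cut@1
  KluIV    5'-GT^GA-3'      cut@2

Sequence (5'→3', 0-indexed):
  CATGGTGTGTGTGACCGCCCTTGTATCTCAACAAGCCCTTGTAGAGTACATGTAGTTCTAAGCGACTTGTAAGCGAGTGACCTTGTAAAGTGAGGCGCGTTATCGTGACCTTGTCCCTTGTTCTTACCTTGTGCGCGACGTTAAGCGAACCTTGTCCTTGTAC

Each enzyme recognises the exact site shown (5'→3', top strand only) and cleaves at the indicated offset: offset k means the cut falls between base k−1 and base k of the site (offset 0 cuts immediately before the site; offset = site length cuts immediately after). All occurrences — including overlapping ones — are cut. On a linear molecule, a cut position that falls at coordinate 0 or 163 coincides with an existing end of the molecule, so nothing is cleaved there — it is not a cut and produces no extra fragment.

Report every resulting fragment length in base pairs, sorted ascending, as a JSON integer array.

Scan for sites:
  CdoI AGTT/1: at [53] ⇒ [54]
  PtaI CCTTGT/0: at [18, 36, 80, 108, 115, 126, 149, 155] ⇒ [18, 36, 80, 108, 115, 126, 149, 155]
  GruIV AAGCGA/1: at [59, 70, 142] ⇒ [60, 71, 143]
  KluIV GTGA/2: at [10, 76, 89, 104] ⇒ [12, 78, 91, 106]

Pooled cuts: [12, 18, 36, 54, 60, 71, 78, 80, 91, 106, 108, 115, 126, 143, 149, 155]

Fragments:
  [0,12): 12 bp
  [12,18): 6 bp
  [18,36): 18 bp
  [36,54): 18 bp
  [54,60): 6 bp
  [60,71): 11 bp
  [71,78): 7 bp
  [78,80): 2 bp
  [80,91): 11 bp
  [91,106): 15 bp
  [106,108): 2 bp
  [108,115): 7 bp
  [115,126): 11 bp
  [126,143): 17 bp
  [143,149): 6 bp
  [149,155): 6 bp
  [155,163): 8 bp

[2,2,6,6,6,6,7,7,8,11,11,11,12,15,17,18,18]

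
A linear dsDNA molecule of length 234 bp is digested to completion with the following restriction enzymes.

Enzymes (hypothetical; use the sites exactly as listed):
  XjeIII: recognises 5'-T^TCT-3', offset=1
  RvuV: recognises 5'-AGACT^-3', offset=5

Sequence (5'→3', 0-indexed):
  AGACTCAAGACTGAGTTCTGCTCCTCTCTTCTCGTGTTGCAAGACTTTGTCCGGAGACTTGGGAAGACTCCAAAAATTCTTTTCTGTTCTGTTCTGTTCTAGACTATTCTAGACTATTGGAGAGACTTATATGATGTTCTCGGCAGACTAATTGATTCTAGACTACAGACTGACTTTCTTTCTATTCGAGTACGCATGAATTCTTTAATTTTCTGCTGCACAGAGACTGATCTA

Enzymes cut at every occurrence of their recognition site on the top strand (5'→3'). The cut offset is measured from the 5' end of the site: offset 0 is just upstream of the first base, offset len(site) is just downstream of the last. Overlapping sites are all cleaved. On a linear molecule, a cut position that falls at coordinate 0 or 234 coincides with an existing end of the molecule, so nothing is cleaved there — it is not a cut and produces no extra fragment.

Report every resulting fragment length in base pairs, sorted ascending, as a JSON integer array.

Scan for sites:
  XjeIII TTCT/1: at [15, 28, 76, 81, 86, 91, 96, 106, 136, 155, 175, 179, 200, 210] ⇒ [16, 29, 77, 82, 87, 92, 97, 107, 137, 156, 176, 180, 201, 211]
  RvuV AGACT/5: at [0, 7, 41, 54, 64, 100, 110, 122, 144, 159, 166, 223] ⇒ [5, 12, 46, 59, 69, 105, 115, 127, 149, 164, 171, 228]

All cut coordinates (distinct, sorted): [5, 12, 16, 29, 46, 59, 69, 77, 82, 87, 92, 97, 105, 107, 115, 127, 137, 149, 156, 164, 171, 176, 180, 201, 211, 228]

Fragments:
  [0,5): 5 bp
  [5,12): 7 bp
  [12,16): 4 bp
  [16,29): 13 bp
  [29,46): 17 bp
  [46,59): 13 bp
  [59,69): 10 bp
  [69,77): 8 bp
  [77,82): 5 bp
  [82,87): 5 bp
  [87,92): 5 bp
  [92,97): 5 bp
  [97,105): 8 bp
  [105,107): 2 bp
  [107,115): 8 bp
  [115,127): 12 bp
  [127,137): 10 bp
  [137,149): 12 bp
  [149,156): 7 bp
  [156,164): 8 bp
  [164,171): 7 bp
  [171,176): 5 bp
  [176,180): 4 bp
  [180,201): 21 bp
  [201,211): 10 bp
  [211,228): 17 bp
  [228,234): 6 bp

[2,4,4,5,5,5,5,5,5,6,7,7,7,8,8,8,8,10,10,10,12,12,13,13,17,17,21]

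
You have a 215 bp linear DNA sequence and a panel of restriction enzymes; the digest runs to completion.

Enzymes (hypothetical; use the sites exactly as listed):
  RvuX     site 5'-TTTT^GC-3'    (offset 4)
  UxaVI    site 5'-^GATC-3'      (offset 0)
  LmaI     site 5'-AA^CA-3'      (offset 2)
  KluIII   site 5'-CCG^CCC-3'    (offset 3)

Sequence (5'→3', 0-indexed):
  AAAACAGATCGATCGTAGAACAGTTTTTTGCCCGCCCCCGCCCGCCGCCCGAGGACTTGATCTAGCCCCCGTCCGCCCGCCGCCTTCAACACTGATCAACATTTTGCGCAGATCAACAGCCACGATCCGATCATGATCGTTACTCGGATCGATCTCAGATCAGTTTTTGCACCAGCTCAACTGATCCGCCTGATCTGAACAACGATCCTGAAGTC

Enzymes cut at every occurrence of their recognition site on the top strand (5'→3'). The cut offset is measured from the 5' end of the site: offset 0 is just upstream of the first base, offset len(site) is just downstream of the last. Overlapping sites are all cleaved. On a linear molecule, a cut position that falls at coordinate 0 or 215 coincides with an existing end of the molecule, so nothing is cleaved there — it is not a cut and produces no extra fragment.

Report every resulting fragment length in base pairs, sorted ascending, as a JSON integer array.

[2,4,4,4,4,4,5,5,5,6,6,6,6,6,7,7,7,8,9,9,10,11,11,12,12,14,14,17]

Per-enzyme occurrences:
  RvuX TTTTGC/4: at [25, 101, 164] ⇒ [29, 105, 168]
  UxaVI GATC/0: at [6, 10, 58, 93, 110, 123, 128, 134, 146, 150, 157, 182, 191, 203] ⇒ [6, 10, 58, 93, 110, 123, 128, 134, 146, 150, 157, 182, 191, 203]
  LmaI AACA/2: at [2, 18, 87, 97, 114, 197] ⇒ [4, 20, 89, 99, 116, 199]
  KluIII CCGCCC/3: at [31, 37, 44, 72] ⇒ [34, 40, 47, 75]

Pooled cuts: [4, 6, 10, 20, 29, 34, 40, 47, 58, 75, 89, 93, 99, 105, 110, 116, 123, 128, 134, 146, 150, 157, 168, 182, 191, 199, 203]

Fragment lengths:
  [0,4): 4 bp
  [4,6): 2 bp
  [6,10): 4 bp
  [10,20): 10 bp
  [20,29): 9 bp
  [29,34): 5 bp
  [34,40): 6 bp
  [40,47): 7 bp
  [47,58): 11 bp
  [58,75): 17 bp
  [75,89): 14 bp
  [89,93): 4 bp
  [93,99): 6 bp
  [99,105): 6 bp
  [105,110): 5 bp
  [110,116): 6 bp
  [116,123): 7 bp
  [123,128): 5 bp
  [128,134): 6 bp
  [134,146): 12 bp
  [146,150): 4 bp
  [150,157): 7 bp
  [157,168): 11 bp
  [168,182): 14 bp
  [182,191): 9 bp
  [191,199): 8 bp
  [199,203): 4 bp
  [203,215): 12 bp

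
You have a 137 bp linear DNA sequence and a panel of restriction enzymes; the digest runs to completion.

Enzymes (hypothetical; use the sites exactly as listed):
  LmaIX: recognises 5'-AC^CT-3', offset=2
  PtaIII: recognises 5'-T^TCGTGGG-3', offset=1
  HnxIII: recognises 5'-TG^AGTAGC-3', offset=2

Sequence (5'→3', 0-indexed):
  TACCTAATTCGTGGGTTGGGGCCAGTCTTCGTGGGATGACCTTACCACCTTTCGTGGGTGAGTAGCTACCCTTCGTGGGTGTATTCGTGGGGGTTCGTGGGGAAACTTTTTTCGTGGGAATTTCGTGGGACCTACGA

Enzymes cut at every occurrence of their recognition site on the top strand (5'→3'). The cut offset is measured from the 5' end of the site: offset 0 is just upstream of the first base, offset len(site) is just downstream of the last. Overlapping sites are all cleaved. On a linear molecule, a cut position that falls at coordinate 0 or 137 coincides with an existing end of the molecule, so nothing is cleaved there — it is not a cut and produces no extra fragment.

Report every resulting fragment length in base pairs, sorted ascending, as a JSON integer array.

[3,3,5,6,8,9,9,10,11,12,12,12,17,20]

Site scan:
  LmaIX ACCT/2: at [1, 38, 46, 129] ⇒ [3, 40, 48, 131]
  PtaIII TTCGTGGG/1: at [7, 27, 50, 71, 83, 93, 110, 121] ⇒ [8, 28, 51, 72, 84, 94, 111, 122]
  HnxIII TGAGTAGC/2: at [58] ⇒ [60]

Pooled cuts: [3, 8, 28, 40, 48, 51, 60, 72, 84, 94, 111, 122, 131]

Fragments:
  [0,3): 3 bp
  [3,8): 5 bp
  [8,28): 20 bp
  [28,40): 12 bp
  [40,48): 8 bp
  [48,51): 3 bp
  [51,60): 9 bp
  [60,72): 12 bp
  [72,84): 12 bp
  [84,94): 10 bp
  [94,111): 17 bp
  [111,122): 11 bp
  [122,131): 9 bp
  [131,137): 6 bp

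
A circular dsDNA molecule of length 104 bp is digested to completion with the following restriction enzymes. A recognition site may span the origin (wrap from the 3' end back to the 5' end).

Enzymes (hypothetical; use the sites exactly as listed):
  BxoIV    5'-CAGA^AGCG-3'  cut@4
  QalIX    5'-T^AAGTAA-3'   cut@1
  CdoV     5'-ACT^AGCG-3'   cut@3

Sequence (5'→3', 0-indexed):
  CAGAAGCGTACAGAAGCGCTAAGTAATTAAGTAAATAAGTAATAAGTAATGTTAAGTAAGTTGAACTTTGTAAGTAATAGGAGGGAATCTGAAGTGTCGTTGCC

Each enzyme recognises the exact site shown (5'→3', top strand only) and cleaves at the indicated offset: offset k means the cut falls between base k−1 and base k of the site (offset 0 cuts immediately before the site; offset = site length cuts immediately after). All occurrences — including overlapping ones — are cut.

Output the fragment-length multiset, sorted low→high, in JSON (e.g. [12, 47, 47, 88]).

Site scan:
  BxoIV CAGAAGCG/4: at [0, 10] ⇒ [4, 14]
  QalIX TAAGTAA/1: at [19, 27, 35, 42, 52, 70] ⇒ [20, 28, 36, 43, 53, 71]
  CdoV (ACTAGCG, off=3): no sites

Pooled cuts: [4, 14, 20, 28, 36, 43, 53, 71]

Fragments:
  4→14: 10 bp
  14→20: 6 bp
  20→28: 8 bp
  28→36: 8 bp
  36→43: 7 bp
  43→53: 10 bp
  53→71: 18 bp
  71→4 (wrap): 104-71+4 = 37 bp

[6,7,8,8,10,10,18,37]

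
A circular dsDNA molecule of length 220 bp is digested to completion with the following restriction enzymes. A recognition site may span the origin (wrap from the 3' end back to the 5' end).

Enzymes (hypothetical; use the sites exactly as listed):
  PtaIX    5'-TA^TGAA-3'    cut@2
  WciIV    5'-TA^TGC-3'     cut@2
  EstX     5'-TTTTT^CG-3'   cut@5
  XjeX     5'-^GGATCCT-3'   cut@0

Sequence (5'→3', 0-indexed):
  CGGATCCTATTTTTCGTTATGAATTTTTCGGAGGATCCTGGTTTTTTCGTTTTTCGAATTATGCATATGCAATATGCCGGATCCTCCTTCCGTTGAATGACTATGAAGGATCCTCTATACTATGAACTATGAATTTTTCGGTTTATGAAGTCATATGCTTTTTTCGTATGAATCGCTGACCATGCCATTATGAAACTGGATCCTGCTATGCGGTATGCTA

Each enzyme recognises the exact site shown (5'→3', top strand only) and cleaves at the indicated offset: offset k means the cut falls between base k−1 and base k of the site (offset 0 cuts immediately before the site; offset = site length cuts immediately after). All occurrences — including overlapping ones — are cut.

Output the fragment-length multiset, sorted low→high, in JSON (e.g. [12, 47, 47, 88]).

[4,4,4,4,5,6,6,7,7,7,7,7,7,7,9,9,9,10,11,13,15,15,22,25]

Site scan:
  PtaIX (TATGAA, off=2): starts [17, 101, 120, 127, 143, 166, 188] → cuts [19, 103, 122, 129, 145, 168, 190]
  WciIV (TATGC, off=2): starts [59, 65, 72, 153, 206, 213] → cuts [61, 67, 74, 155, 208, 215]
  EstX (TTTTTCG, off=5): starts [9, 23, 42, 49, 133, 159] → cuts [14, 28, 47, 54, 138, 164]
  XjeX (GGATCCT, off=0): starts [1, 32, 78, 107, 197] → cuts [1, 32, 78, 107, 197]

Pooled cuts: [1, 14, 19, 28, 32, 47, 54, 61, 67, 74, 78, 103, 107, 122, 129, 138, 145, 155, 164, 168, 190, 197, 208, 215]

Fragments:
  1→14: 13 bp
  14→19: 5 bp
  19→28: 9 bp
  28→32: 4 bp
  32→47: 15 bp
  47→54: 7 bp
  54→61: 7 bp
  61→67: 6 bp
  67→74: 7 bp
  74→78: 4 bp
  78→103: 25 bp
  103→107: 4 bp
  107→122: 15 bp
  122→129: 7 bp
  129→138: 9 bp
  138→145: 7 bp
  145→155: 10 bp
  155→164: 9 bp
  164→168: 4 bp
  168→190: 22 bp
  190→197: 7 bp
  197→208: 11 bp
  208→215: 7 bp
  215→1 (wrap): 220-215+1 = 6 bp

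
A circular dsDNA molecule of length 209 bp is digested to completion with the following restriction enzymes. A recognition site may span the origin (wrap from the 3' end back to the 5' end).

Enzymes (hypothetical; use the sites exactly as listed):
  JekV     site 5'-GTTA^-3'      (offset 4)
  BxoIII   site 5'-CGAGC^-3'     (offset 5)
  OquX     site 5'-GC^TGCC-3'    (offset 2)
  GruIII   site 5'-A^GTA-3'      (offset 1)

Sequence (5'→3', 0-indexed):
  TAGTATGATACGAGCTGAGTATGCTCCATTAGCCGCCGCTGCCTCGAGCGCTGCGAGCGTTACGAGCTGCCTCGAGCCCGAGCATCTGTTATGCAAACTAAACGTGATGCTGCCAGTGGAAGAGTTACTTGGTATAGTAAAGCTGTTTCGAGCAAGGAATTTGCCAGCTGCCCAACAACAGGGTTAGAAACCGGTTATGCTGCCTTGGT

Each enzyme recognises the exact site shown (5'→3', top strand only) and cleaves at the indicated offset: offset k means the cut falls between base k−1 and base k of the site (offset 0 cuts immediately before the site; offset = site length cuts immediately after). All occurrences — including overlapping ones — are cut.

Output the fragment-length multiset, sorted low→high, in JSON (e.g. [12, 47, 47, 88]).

Per-enzyme occurrences:
  JekV GTTA/4: at [58, 87, 123, 182, 193, 207] ⇒ [2, 62, 91, 127, 186, 197]
  BxoIII CGAGC/5: at [10, 44, 53, 62, 72, 78, 148] ⇒ [15, 49, 58, 67, 77, 83, 153]
  OquX GCTGCC/2: at [37, 65, 108, 166, 198] ⇒ [39, 67, 110, 168, 200]
  GruIII AGTA/1: at [1, 17, 135] ⇒ [2, 18, 136]

Pooled cuts: [2, 15, 18, 39, 49, 58, 62, 67, 77, 83, 91, 110, 127, 136, 153, 168, 186, 197, 200]

Fragment lengths:
  2→15: 13 bp
  15→18: 3 bp
  18→39: 21 bp
  39→49: 10 bp
  49→58: 9 bp
  58→62: 4 bp
  62→67: 5 bp
  67→77: 10 bp
  77→83: 6 bp
  83→91: 8 bp
  91→110: 19 bp
  110→127: 17 bp
  127→136: 9 bp
  136→153: 17 bp
  153→168: 15 bp
  168→186: 18 bp
  186→197: 11 bp
  197→200: 3 bp
  200→2 (wrap): 209-200+2 = 11 bp

[3,3,4,5,6,8,9,9,10,10,11,11,13,15,17,17,18,19,21]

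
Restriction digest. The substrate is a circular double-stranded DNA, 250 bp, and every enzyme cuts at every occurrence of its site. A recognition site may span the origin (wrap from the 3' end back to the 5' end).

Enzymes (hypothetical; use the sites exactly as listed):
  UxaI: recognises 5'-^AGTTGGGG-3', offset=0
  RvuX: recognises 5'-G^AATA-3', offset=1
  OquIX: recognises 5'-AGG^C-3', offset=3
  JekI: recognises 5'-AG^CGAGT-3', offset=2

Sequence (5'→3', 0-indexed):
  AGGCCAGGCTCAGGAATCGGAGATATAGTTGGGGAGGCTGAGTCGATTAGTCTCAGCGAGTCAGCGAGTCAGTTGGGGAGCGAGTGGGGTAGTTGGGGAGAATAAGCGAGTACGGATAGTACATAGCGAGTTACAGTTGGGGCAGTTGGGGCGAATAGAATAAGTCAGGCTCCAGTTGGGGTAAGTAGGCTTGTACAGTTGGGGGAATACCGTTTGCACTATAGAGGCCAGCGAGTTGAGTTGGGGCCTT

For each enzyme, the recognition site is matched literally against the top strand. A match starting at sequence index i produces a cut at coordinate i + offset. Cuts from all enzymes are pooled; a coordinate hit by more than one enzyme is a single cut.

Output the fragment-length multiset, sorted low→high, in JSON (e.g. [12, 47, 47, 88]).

[4,4,5,5,6,6,7,7,8,8,9,9,10,10,10,10,11,11,15,16,18,19,20,22]

Site scan:
  UxaI AGTTGGGG/0: at [26, 70, 90, 134, 143, 173, 196, 238] ⇒ [26, 70, 90, 134, 143, 173, 196, 238]
  RvuX GAATA/1: at [99, 152, 157, 204] ⇒ [100, 153, 158, 205]
  OquIX AGGC/3: at [0, 5, 34, 166, 186, 224] ⇒ [3, 8, 37, 169, 189, 227]
  JekI AGCGAGT/2: at [54, 62, 78, 104, 124, 229] ⇒ [56, 64, 80, 106, 126, 231]

All cut coordinates (distinct, sorted): [3, 8, 26, 37, 56, 64, 70, 80, 90, 100, 106, 126, 134, 143, 153, 158, 169, 173, 189, 196, 205, 227, 231, 238]

Fragments:
  3→8: 5 bp
  8→26: 18 bp
  26→37: 11 bp
  37→56: 19 bp
  56→64: 8 bp
  64→70: 6 bp
  70→80: 10 bp
  80→90: 10 bp
  90→100: 10 bp
  100→106: 6 bp
  106→126: 20 bp
  126→134: 8 bp
  134→143: 9 bp
  143→153: 10 bp
  153→158: 5 bp
  158→169: 11 bp
  169→173: 4 bp
  173→189: 16 bp
  189→196: 7 bp
  196→205: 9 bp
  205→227: 22 bp
  227→231: 4 bp
  231→238: 7 bp
  238→3 (wrap): 250-238+3 = 15 bp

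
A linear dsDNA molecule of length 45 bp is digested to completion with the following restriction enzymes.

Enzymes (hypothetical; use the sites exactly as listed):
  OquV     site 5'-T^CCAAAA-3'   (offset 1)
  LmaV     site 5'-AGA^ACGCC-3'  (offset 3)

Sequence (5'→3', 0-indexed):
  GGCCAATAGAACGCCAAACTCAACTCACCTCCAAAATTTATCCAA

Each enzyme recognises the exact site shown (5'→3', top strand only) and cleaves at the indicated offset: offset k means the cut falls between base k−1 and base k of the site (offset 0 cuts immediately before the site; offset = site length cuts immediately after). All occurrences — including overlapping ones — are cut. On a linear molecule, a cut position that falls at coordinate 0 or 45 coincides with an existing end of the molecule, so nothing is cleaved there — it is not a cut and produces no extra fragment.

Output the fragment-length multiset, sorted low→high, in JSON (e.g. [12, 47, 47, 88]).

Scan for sites:
  OquV TCCAAAA/1: at [29] ⇒ [30]
  LmaV AGAACGCC/3: at [7] ⇒ [10]

Pooled cuts: [10, 30]

Fragments:
  [0,10): 10 bp
  [10,30): 20 bp
  [30,45): 15 bp

[10,15,20]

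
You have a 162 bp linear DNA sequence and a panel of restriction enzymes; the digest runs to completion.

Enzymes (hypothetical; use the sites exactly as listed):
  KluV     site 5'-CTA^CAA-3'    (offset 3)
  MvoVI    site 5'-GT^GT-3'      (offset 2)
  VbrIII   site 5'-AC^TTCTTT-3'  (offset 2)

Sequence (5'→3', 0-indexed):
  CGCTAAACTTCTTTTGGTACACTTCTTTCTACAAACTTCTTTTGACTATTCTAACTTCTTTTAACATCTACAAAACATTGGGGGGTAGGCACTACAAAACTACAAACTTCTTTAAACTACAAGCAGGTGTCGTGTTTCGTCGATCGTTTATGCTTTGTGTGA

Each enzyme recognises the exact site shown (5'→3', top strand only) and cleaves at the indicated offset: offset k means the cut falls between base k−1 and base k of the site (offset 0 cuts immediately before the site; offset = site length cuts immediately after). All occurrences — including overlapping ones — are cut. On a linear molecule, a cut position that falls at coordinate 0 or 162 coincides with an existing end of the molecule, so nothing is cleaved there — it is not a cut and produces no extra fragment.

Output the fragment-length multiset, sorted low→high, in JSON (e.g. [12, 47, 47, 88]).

[4,5,5,5,8,8,9,9,12,14,15,19,24,25]

Per-enzyme occurrences:
  KluV CTACAA/3: at [28, 67, 91, 99, 116] ⇒ [31, 70, 94, 102, 119]
  MvoVI GTGT/2: at [126, 131, 156] ⇒ [128, 133, 158]
  VbrIII ACTTCTTT/2: at [6, 20, 34, 53, 105] ⇒ [8, 22, 36, 55, 107]

Pooled cuts: [8, 22, 31, 36, 55, 70, 94, 102, 107, 119, 128, 133, 158]

Fragment lengths:
  [0,8): 8 bp
  [8,22): 14 bp
  [22,31): 9 bp
  [31,36): 5 bp
  [36,55): 19 bp
  [55,70): 15 bp
  [70,94): 24 bp
  [94,102): 8 bp
  [102,107): 5 bp
  [107,119): 12 bp
  [119,128): 9 bp
  [128,133): 5 bp
  [133,158): 25 bp
  [158,162): 4 bp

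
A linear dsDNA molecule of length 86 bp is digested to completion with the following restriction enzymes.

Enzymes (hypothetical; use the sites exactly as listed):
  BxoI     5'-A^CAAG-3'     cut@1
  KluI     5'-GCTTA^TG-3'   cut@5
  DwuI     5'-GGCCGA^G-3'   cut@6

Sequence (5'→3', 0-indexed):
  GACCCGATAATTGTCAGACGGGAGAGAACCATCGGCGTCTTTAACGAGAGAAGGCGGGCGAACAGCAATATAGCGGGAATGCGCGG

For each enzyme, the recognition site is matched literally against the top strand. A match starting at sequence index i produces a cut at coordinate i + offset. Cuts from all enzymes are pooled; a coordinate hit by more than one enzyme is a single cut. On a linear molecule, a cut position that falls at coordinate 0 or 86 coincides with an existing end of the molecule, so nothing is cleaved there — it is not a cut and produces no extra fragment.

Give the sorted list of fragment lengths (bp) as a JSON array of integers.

Per-enzyme occurrences:
  BxoI (ACAAG, off=1): no sites
  KluI (GCTTATG, off=5): no sites
  DwuI (GGCCGAG, off=6): no sites

All cut coordinates (distinct, sorted): ∅

Fragments:
  no cuts → one linear fragment of 86 bp

[86]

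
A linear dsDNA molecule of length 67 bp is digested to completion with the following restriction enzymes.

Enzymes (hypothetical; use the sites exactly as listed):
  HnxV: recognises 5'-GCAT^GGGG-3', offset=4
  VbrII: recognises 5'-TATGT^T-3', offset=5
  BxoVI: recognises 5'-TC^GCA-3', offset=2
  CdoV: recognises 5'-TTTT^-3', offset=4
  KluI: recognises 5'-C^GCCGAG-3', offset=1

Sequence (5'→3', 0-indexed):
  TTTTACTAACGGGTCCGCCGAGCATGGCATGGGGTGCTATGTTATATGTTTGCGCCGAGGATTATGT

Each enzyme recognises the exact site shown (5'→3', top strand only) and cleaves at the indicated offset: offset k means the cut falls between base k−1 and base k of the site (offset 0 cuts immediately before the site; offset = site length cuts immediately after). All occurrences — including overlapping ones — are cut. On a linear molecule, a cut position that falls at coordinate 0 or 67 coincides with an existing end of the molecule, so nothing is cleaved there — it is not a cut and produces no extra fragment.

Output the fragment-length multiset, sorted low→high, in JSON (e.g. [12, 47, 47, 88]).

Site scan:
  HnxV GCATGGGG/4: at [26] ⇒ [30]
  VbrII TATGTT/5: at [37, 44] ⇒ [42, 49]
  BxoVI (TCGCA, off=2): no sites
  CdoV TTTT/4: at [0] ⇒ [4]
  KluI CGCCGAG/1: at [15, 52] ⇒ [16, 53]

Pooled cuts: [4, 16, 30, 42, 49, 53]

Fragments:
  [0,4): 4 bp
  [4,16): 12 bp
  [16,30): 14 bp
  [30,42): 12 bp
  [42,49): 7 bp
  [49,53): 4 bp
  [53,67): 14 bp

[4,4,7,12,12,14,14]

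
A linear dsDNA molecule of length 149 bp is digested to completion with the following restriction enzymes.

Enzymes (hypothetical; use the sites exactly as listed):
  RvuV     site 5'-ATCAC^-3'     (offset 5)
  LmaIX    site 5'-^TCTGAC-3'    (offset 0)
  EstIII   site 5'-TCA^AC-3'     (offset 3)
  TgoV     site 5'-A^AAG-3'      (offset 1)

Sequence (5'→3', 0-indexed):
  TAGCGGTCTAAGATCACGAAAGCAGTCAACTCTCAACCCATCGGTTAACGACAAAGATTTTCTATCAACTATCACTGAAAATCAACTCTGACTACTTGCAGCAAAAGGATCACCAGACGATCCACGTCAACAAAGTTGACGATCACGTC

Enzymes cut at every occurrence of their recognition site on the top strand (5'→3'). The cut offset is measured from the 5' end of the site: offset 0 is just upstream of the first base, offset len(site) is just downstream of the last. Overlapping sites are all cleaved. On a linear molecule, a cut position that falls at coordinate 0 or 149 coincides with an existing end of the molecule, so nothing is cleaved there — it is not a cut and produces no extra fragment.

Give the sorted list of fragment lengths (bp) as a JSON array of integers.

Site scan:
  RvuV ATCAC/5: at [12, 70, 108, 141] ⇒ [17, 75, 113, 146]
  LmaIX TCTGAC/0: at [86] ⇒ [86]
  EstIII TCAAC/3: at [25, 32, 64, 81, 126] ⇒ [28, 35, 67, 84, 129]
  TgoV AAAG/1: at [18, 52, 103, 131] ⇒ [19, 53, 104, 132]

All cut coordinates (distinct, sorted): [17, 19, 28, 35, 53, 67, 75, 84, 86, 104, 113, 129, 132, 146]

Fragment lengths:
  [0,17): 17 bp
  [17,19): 2 bp
  [19,28): 9 bp
  [28,35): 7 bp
  [35,53): 18 bp
  [53,67): 14 bp
  [67,75): 8 bp
  [75,84): 9 bp
  [84,86): 2 bp
  [86,104): 18 bp
  [104,113): 9 bp
  [113,129): 16 bp
  [129,132): 3 bp
  [132,146): 14 bp
  [146,149): 3 bp

[2,2,3,3,7,8,9,9,9,14,14,16,17,18,18]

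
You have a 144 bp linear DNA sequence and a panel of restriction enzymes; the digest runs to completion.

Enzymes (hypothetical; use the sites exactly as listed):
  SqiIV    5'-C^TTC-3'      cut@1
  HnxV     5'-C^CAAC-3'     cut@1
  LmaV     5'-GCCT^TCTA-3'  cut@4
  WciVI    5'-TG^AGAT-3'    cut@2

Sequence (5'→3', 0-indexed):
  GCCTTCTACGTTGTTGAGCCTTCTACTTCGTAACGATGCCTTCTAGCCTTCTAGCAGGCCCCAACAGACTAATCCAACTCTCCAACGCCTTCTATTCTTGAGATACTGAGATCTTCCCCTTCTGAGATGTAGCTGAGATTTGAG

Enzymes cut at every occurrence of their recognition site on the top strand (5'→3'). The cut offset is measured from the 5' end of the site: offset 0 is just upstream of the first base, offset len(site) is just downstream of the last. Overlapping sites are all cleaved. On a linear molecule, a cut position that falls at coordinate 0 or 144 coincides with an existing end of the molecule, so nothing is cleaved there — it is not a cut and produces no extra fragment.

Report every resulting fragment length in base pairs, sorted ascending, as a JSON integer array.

Per-enzyme occurrences:
  SqiIV (CTTC, off=1): starts [2, 19, 25, 39, 47, 88, 112, 118] → cuts [3, 20, 26, 40, 48, 89, 113, 119]
  HnxV (CCAAC, off=1): starts [60, 73, 81] → cuts [61, 74, 82]
  LmaV (GCCTTCTA, off=4): starts [0, 17, 37, 45, 86] → cuts [4, 21, 41, 49, 90]
  WciVI (TGAGAT, off=2): starts [98, 106, 122, 133] → cuts [100, 108, 124, 135]

All cut coordinates (distinct, sorted): [3, 4, 20, 21, 26, 40, 41, 48, 49, 61, 74, 82, 89, 90, 100, 108, 113, 119, 124, 135]

Fragment lengths:
  [0,3): 3 bp
  [3,4): 1 bp
  [4,20): 16 bp
  [20,21): 1 bp
  [21,26): 5 bp
  [26,40): 14 bp
  [40,41): 1 bp
  [41,48): 7 bp
  [48,49): 1 bp
  [49,61): 12 bp
  [61,74): 13 bp
  [74,82): 8 bp
  [82,89): 7 bp
  [89,90): 1 bp
  [90,100): 10 bp
  [100,108): 8 bp
  [108,113): 5 bp
  [113,119): 6 bp
  [119,124): 5 bp
  [124,135): 11 bp
  [135,144): 9 bp

[1,1,1,1,1,3,5,5,5,6,7,7,8,8,9,10,11,12,13,14,16]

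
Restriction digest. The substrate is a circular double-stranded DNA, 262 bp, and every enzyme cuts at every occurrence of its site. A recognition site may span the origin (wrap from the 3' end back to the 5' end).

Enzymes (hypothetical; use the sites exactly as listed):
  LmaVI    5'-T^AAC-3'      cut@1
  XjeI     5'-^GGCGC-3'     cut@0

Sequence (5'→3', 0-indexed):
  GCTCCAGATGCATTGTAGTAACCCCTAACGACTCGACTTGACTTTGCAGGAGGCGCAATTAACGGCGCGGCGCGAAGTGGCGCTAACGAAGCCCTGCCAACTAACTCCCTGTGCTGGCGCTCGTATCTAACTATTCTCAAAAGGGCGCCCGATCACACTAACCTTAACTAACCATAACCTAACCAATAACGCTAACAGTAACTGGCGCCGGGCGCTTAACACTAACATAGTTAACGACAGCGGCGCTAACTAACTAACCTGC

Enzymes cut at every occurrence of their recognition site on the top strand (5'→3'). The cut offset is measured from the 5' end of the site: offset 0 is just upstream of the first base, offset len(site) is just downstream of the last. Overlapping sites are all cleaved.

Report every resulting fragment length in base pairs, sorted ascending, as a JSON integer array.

Scan for sites:
  LmaVI TAAC/1: at [18, 25, 59, 83, 101, 127, 158, 164, 168, 174, 179, 186, 192, 198, 216, 222, 231, 246, 250, 254] ⇒ [19, 26, 60, 84, 102, 128, 159, 165, 169, 175, 180, 187, 193, 199, 217, 223, 232, 247, 251, 255]
  XjeI GGCGC/0: at [51, 63, 68, 78, 115, 143, 203, 210, 241] ⇒ [51, 63, 68, 78, 115, 143, 203, 210, 241]

Pooled cuts: [19, 26, 51, 60, 63, 68, 78, 84, 102, 115, 128, 143, 159, 165, 169, 175, 180, 187, 193, 199, 203, 210, 217, 223, 232, 241, 247, 251, 255]

Fragment lengths:
  19→26: 7 bp
  26→51: 25 bp
  51→60: 9 bp
  60→63: 3 bp
  63→68: 5 bp
  68→78: 10 bp
  78→84: 6 bp
  84→102: 18 bp
  102→115: 13 bp
  115→128: 13 bp
  128→143: 15 bp
  143→159: 16 bp
  159→165: 6 bp
  165→169: 4 bp
  169→175: 6 bp
  175→180: 5 bp
  180→187: 7 bp
  187→193: 6 bp
  193→199: 6 bp
  199→203: 4 bp
  203→210: 7 bp
  210→217: 7 bp
  217→223: 6 bp
  223→232: 9 bp
  232→241: 9 bp
  241→247: 6 bp
  247→251: 4 bp
  251→255: 4 bp
  255→19 (wrap): 262-255+19 = 26 bp

[3,4,4,4,4,5,5,6,6,6,6,6,6,6,7,7,7,7,9,9,9,10,13,13,15,16,18,25,26]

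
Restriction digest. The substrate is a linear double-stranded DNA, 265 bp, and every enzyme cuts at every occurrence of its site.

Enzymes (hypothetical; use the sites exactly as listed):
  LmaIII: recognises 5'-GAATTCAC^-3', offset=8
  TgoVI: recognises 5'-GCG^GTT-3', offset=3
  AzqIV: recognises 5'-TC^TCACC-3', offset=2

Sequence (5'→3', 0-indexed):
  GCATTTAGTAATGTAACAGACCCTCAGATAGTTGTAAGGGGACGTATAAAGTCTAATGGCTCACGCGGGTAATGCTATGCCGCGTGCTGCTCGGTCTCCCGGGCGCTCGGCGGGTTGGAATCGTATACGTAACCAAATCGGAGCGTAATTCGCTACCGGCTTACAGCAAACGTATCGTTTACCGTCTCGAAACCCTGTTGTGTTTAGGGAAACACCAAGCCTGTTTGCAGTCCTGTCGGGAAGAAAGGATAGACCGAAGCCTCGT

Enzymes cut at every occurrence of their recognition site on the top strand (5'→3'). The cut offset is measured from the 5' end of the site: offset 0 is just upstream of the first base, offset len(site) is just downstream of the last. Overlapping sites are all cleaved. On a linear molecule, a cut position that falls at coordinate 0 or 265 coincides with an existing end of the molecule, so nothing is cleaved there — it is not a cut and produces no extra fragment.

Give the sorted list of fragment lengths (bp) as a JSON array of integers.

[265]

Site scan:
  LmaIII (GAATTCAC, off=8): no sites
  TgoVI (GCGGTT, off=3): no sites
  AzqIV (TCTCACC, off=2): no sites

All cut coordinates (distinct, sorted): ∅

Fragment lengths:
  no cuts → one linear fragment of 265 bp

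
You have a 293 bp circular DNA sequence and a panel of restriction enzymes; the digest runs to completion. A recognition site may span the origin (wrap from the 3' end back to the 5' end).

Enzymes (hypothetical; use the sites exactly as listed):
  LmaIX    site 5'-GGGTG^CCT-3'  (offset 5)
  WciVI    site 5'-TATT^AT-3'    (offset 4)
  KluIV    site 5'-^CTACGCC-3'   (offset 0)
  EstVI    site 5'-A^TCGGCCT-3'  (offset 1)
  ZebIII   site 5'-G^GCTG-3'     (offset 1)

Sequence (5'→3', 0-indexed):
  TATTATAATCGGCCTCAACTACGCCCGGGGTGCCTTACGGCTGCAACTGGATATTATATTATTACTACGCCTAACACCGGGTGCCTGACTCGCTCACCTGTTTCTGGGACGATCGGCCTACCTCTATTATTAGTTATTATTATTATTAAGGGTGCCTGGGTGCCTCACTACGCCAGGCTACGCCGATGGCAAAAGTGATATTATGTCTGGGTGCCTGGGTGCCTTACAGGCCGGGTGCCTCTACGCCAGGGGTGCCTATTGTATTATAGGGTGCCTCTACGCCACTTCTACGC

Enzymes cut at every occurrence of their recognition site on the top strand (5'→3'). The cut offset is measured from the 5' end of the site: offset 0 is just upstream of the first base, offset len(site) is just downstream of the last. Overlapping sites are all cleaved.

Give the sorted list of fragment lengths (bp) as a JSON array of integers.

[3,3,3,3,4,4,5,5,7,8,8,8,10,10,10,10,11,11,14,14,16,16,16,19,21,25,29]

Per-enzyme occurrences:
  LmaIX (GGGTGCCT, off=5): starts [27, 78, 149, 157, 208, 216, 232, 249, 268] → cuts [32, 83, 154, 162, 213, 221, 237, 254, 273]
  WciVI (TATTAT, off=4): starts [0, 51, 56, 124, 134, 137, 140, 198, 261] → cuts [4, 55, 60, 128, 138, 141, 144, 202, 265]
  KluIV (CTACGCC, off=0): starts [18, 64, 167, 177, 240, 276] → cuts [18, 64, 167, 177, 240, 276]
  EstVI (ATCGGCCT, off=1): starts [7, 111] → cuts [8, 112]
  ZebIII (GGCTG, off=1): starts [38] → cuts [39]

Pooled cuts: [4, 8, 18, 32, 39, 55, 60, 64, 83, 112, 128, 138, 141, 144, 154, 162, 167, 177, 202, 213, 221, 237, 240, 254, 265, 273, 276]

Fragments:
  4→8: 4 bp
  8→18: 10 bp
  18→32: 14 bp
  32→39: 7 bp
  39→55: 16 bp
  55→60: 5 bp
  60→64: 4 bp
  64→83: 19 bp
  83→112: 29 bp
  112→128: 16 bp
  128→138: 10 bp
  138→141: 3 bp
  141→144: 3 bp
  144→154: 10 bp
  154→162: 8 bp
  162→167: 5 bp
  167→177: 10 bp
  177→202: 25 bp
  202→213: 11 bp
  213→221: 8 bp
  221→237: 16 bp
  237→240: 3 bp
  240→254: 14 bp
  254→265: 11 bp
  265→273: 8 bp
  273→276: 3 bp
  276→4 (wrap): 293-276+4 = 21 bp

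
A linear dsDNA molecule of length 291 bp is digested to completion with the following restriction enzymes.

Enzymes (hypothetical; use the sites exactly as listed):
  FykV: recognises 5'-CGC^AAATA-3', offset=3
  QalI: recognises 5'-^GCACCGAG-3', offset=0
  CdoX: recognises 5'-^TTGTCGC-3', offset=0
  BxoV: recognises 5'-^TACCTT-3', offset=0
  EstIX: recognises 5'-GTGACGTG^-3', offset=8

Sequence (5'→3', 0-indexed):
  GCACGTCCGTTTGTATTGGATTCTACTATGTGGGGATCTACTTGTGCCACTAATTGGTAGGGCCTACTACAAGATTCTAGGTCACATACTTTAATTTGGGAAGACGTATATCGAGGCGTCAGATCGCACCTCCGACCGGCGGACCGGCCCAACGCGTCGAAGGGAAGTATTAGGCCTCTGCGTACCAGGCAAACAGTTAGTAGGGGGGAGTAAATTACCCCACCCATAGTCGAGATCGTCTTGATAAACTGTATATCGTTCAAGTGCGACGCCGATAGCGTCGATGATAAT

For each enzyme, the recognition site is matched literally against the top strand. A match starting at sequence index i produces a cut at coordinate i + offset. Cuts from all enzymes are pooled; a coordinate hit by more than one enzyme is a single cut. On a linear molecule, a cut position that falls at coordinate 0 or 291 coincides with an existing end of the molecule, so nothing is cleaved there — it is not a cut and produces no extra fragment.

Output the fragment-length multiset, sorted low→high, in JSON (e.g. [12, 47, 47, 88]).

[291]

Site scan:
  FykV (CGCAAATA, off=3): no sites
  QalI (GCACCGAG, off=0): no sites
  CdoX (TTGTCGC, off=0): no sites
  BxoV (TACCTT, off=0): no sites
  EstIX (GTGACGTG, off=8): no sites

Pooled cuts: ∅

Fragments:
  no cuts → one linear fragment of 291 bp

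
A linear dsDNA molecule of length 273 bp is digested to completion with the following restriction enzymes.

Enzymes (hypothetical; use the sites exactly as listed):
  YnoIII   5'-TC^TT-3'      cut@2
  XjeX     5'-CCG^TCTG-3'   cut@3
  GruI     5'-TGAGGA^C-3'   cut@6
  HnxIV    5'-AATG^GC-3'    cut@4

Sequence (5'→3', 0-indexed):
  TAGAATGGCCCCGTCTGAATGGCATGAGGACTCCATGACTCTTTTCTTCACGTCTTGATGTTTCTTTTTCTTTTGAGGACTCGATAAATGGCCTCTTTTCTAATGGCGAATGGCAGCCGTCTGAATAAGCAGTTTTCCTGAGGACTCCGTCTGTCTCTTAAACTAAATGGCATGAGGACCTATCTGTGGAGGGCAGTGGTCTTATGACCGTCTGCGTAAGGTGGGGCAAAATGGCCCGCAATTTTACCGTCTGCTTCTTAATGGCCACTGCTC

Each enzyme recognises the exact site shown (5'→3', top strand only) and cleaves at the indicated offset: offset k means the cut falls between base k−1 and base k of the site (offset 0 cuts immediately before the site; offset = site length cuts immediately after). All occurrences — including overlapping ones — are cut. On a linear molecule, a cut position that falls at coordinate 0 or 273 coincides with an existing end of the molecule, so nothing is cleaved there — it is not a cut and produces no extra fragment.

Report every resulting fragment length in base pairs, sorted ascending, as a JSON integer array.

[5,5,5,6,6,6,7,7,7,8,8,8,8,9,9,9,9,10,10,10,11,11,12,16,23,23,25]

Scan for sites:
  YnoIII (TCTT, off=2): starts [39, 44, 52, 62, 68, 93, 155, 199, 255] → cuts [41, 46, 54, 64, 70, 95, 157, 201, 257]
  XjeX (CCGTCTG, off=3): starts [10, 116, 146, 207, 246] → cuts [13, 119, 149, 210, 249]
  GruI (TGAGGAC, off=6): starts [24, 73, 138, 172] → cuts [30, 79, 144, 178]
  HnxIV (AATGGC, off=4): starts [3, 17, 86, 101, 108, 165, 229, 259] → cuts [7, 21, 90, 105, 112, 169, 233, 263]

Pooled cuts: [7, 13, 21, 30, 41, 46, 54, 64, 70, 79, 90, 95, 105, 112, 119, 144, 149, 157, 169, 178, 201, 210, 233, 249, 257, 263]

Fragment lengths:
  [0,7): 7 bp
  [7,13): 6 bp
  [13,21): 8 bp
  [21,30): 9 bp
  [30,41): 11 bp
  [41,46): 5 bp
  [46,54): 8 bp
  [54,64): 10 bp
  [64,70): 6 bp
  [70,79): 9 bp
  [79,90): 11 bp
  [90,95): 5 bp
  [95,105): 10 bp
  [105,112): 7 bp
  [112,119): 7 bp
  [119,144): 25 bp
  [144,149): 5 bp
  [149,157): 8 bp
  [157,169): 12 bp
  [169,178): 9 bp
  [178,201): 23 bp
  [201,210): 9 bp
  [210,233): 23 bp
  [233,249): 16 bp
  [249,257): 8 bp
  [257,263): 6 bp
  [263,273): 10 bp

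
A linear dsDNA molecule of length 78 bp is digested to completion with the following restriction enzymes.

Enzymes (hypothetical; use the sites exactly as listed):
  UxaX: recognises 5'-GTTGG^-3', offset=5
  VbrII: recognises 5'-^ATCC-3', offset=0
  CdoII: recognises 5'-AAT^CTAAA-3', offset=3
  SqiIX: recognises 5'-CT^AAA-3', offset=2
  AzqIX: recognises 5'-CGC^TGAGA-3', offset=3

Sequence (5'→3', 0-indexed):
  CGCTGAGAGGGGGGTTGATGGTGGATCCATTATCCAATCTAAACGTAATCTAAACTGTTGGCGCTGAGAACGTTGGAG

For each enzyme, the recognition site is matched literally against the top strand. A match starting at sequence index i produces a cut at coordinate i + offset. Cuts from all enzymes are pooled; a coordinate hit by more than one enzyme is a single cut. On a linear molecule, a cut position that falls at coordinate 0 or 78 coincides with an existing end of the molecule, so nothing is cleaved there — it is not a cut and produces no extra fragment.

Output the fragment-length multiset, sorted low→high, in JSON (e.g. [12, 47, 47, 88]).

Scan for sites:
  UxaX GTTGG/5: at [56, 71] ⇒ [61, 76]
  VbrII ATCC/0: at [24, 31] ⇒ [24, 31]
  CdoII AATCTAAA/3: at [35, 46] ⇒ [38, 49]
  SqiIX CTAAA/2: at [38, 49] ⇒ [40, 51]
  AzqIX CGCTGAGA/3: at [0, 61] ⇒ [3, 64]

All cut coordinates (distinct, sorted): [3, 24, 31, 38, 40, 49, 51, 61, 64, 76]

Fragments:
  [0,3): 3 bp
  [3,24): 21 bp
  [24,31): 7 bp
  [31,38): 7 bp
  [38,40): 2 bp
  [40,49): 9 bp
  [49,51): 2 bp
  [51,61): 10 bp
  [61,64): 3 bp
  [64,76): 12 bp
  [76,78): 2 bp

[2,2,2,3,3,7,7,9,10,12,21]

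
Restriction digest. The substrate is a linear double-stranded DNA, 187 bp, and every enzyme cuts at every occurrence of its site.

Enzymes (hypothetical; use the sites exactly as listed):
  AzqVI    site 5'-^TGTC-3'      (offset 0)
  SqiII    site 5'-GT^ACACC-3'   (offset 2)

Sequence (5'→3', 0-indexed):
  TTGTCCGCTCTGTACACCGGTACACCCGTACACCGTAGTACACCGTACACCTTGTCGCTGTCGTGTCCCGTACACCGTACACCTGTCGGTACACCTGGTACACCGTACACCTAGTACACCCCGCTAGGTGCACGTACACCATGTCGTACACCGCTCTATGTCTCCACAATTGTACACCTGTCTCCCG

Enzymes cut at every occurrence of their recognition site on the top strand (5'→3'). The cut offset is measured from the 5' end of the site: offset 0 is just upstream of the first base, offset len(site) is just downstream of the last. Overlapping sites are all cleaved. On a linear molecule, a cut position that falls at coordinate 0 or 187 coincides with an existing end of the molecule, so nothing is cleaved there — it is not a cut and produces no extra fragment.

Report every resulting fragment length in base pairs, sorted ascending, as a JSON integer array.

Per-enzyme occurrences:
  AzqVI TGTC/0: at [1, 52, 58, 63, 83, 141, 158, 178] ⇒ [1, 52, 58, 63, 83, 141, 158, 178]
  SqiII GTACACC/2: at [11, 19, 27, 37, 44, 69, 76, 88, 97, 104, 113, 133, 145, 171] ⇒ [13, 21, 29, 39, 46, 71, 78, 90, 99, 106, 115, 135, 147, 173]

All cut coordinates (distinct, sorted): [1, 13, 21, 29, 39, 46, 52, 58, 63, 71, 78, 83, 90, 99, 106, 115, 135, 141, 147, 158, 173, 178]

Fragments:
  [0,1): 1 bp
  [1,13): 12 bp
  [13,21): 8 bp
  [21,29): 8 bp
  [29,39): 10 bp
  [39,46): 7 bp
  [46,52): 6 bp
  [52,58): 6 bp
  [58,63): 5 bp
  [63,71): 8 bp
  [71,78): 7 bp
  [78,83): 5 bp
  [83,90): 7 bp
  [90,99): 9 bp
  [99,106): 7 bp
  [106,115): 9 bp
  [115,135): 20 bp
  [135,141): 6 bp
  [141,147): 6 bp
  [147,158): 11 bp
  [158,173): 15 bp
  [173,178): 5 bp
  [178,187): 9 bp

[1,5,5,5,6,6,6,6,7,7,7,7,8,8,8,9,9,9,10,11,12,15,20]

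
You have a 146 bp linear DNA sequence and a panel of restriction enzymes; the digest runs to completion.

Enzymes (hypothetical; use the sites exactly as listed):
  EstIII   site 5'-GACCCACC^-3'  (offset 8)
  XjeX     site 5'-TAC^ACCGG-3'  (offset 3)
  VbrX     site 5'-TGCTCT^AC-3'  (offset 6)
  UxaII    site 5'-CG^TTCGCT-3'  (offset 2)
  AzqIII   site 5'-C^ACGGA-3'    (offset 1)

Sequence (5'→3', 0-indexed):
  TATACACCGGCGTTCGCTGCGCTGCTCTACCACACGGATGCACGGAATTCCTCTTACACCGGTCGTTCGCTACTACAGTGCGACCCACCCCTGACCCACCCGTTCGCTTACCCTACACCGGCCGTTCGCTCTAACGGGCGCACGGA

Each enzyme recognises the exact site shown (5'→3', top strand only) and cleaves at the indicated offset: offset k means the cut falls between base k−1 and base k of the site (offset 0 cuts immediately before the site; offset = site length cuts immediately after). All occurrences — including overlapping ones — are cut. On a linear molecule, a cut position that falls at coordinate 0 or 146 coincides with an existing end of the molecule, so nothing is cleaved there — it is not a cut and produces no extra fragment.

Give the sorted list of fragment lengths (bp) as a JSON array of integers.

Site scan:
  EstIII (GACCCACC, off=8): starts [81, 92] → cuts [89, 100]
  XjeX (TACACCGG, off=3): starts [2, 54, 113] → cuts [5, 57, 116]
  VbrX (TGCTCTAC, off=6): starts [22] → cuts [28]
  UxaII (CGTTCGCT, off=2): starts [10, 63, 100, 122] → cuts [12, 65, 102, 124]
  AzqIII (CACGGA, off=1): starts [32, 40, 140] → cuts [33, 41, 141]

All cut coordinates (distinct, sorted): [5, 12, 28, 33, 41, 57, 65, 89, 100, 102, 116, 124, 141]

Fragments:
  [0,5): 5 bp
  [5,12): 7 bp
  [12,28): 16 bp
  [28,33): 5 bp
  [33,41): 8 bp
  [41,57): 16 bp
  [57,65): 8 bp
  [65,89): 24 bp
  [89,100): 11 bp
  [100,102): 2 bp
  [102,116): 14 bp
  [116,124): 8 bp
  [124,141): 17 bp
  [141,146): 5 bp

[2,5,5,5,7,8,8,8,11,14,16,16,17,24]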